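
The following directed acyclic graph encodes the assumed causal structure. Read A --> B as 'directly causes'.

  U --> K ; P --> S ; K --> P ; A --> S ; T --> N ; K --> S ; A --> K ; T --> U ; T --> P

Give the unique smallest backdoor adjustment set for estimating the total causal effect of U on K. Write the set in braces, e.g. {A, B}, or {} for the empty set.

Variables eligible for adjustment (non-descendants of U, excluding U and K): {A, N, T}.
Backdoor paths from U to K:
  P1: U <- T -> P <- K
  P2: U <- T -> P -> S <- A -> K
  P3: U <- T -> P -> S <- K
Each backdoor path contains an unconditioned collider, so every path is already blocked with the empty conditioning set:
  P1: blocked at collider P (neither it nor any descendant is in the conditioning set).
  P2: blocked at collider S (neither it nor any descendant is in the conditioning set).
  P3: blocked at collider S (neither it nor any descendant is in the conditioning set).
The empty set is therefore the unique smallest valid set.

{}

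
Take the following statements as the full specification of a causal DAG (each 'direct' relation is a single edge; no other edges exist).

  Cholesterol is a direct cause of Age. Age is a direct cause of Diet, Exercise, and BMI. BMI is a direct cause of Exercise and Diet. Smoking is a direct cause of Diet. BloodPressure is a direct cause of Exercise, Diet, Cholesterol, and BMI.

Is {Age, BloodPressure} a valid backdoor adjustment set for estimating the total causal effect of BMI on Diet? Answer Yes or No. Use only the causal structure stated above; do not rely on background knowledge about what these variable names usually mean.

Backdoor paths from BMI to Diet (paths whose first edge points into BMI):
  P1: BMI <- BloodPressure -> Cholesterol -> Age -> Diet
  P2: BMI <- BloodPressure -> Diet
  P3: BMI <- BloodPressure -> Exercise <- Age -> Diet
  P4: BMI <- Age <- Cholesterol <- BloodPressure -> Diet
  P5: BMI <- Age -> Diet
  P6: BMI <- Age -> Exercise <- BloodPressure -> Diet
Condition 1 (no descendant of BMI in the set): holds — descendants of BMI are {Diet, Exercise}; none are in {Age, BloodPressure}.
Condition 2 (every backdoor path blocked by {Age, BloodPressure}):
  P1: blocked at fork node BloodPressure ∈ conditioning set.
  P2: blocked at fork node BloodPressure ∈ conditioning set.
  P3: blocked at fork node BloodPressure ∈ conditioning set.
  P4: blocked at chain node Age ∈ conditioning set.
  P5: blocked at fork node Age ∈ conditioning set.
  P6: blocked at fork node Age ∈ conditioning set.
{Age, BloodPressure} satisfies the backdoor criterion.

Yes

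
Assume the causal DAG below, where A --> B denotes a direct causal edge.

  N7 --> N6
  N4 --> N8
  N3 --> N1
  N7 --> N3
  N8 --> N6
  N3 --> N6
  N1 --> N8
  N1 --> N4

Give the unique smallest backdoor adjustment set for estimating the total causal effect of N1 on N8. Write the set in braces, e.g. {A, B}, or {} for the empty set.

{}

Variables eligible for adjustment (non-descendants of N1, excluding N1 and N8): {N3, N7}.
Backdoor paths from N1 to N8:
  P1: N1 <- N3 <- N7 -> N6 <- N8
  P2: N1 <- N3 -> N6 <- N8
Each backdoor path contains an unconditioned collider, so every path is already blocked with the empty conditioning set:
  P1: blocked at collider N6 (neither it nor any descendant is in the conditioning set).
  P2: blocked at collider N6 (neither it nor any descendant is in the conditioning set).
The empty set is therefore the unique smallest valid set.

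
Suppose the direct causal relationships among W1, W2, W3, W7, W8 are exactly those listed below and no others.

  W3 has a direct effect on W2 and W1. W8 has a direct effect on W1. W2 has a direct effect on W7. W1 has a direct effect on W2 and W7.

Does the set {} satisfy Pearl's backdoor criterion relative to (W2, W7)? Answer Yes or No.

No

Backdoor paths from W2 to W7 (paths whose first edge points into W2):
  P1: W2 <- W3 -> W1 -> W7
  P2: W2 <- W1 -> W7
Condition 1 (no descendant of W2 in the set): holds — descendants of W2 are {W7}; none are in {}.
Condition 2 (every backdoor path blocked by {}):
  P1: open — no interior node is in the conditioning set.
  P2: open — no interior node is in the conditioning set.
{} does not satisfy the backdoor criterion.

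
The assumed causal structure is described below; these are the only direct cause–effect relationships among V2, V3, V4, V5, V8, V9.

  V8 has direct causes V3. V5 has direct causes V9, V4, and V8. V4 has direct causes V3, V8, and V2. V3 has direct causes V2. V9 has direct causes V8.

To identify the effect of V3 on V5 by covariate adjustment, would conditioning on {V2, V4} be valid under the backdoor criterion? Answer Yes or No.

No

Backdoor paths from V3 to V5 (paths whose first edge points into V3):
  P1: V3 <- V2 -> V4 <- V8 -> V9 -> V5
  P2: V3 <- V2 -> V4 <- V8 -> V5
  P3: V3 <- V2 -> V4 -> V5
Condition 1 (no descendant of V3 in the set): FAILS — V4 is a descendant of V3.
Condition 2 (every backdoor path blocked by {V2, V4}):
  P1: blocked at fork node V2 ∈ conditioning set.
  P2: blocked at fork node V2 ∈ conditioning set.
  P3: blocked at fork node V2 ∈ conditioning set.
{V2, V4} does not satisfy the backdoor criterion.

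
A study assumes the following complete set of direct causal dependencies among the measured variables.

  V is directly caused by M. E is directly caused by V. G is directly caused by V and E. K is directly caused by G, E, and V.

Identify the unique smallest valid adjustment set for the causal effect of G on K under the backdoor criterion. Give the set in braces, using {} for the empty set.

{E, V}

Variables eligible for adjustment (non-descendants of G, excluding G and K): {E, M, V}.
Backdoor paths from G to K:
  P1: G <- V -> E -> K
  P2: G <- V -> K
  P3: G <- E <- V -> K
  P4: G <- E -> K
The empty set is not sufficient: P1 (G <- V -> E -> K) has no collider blocking it and no conditioned non-collider, so it is open.
Try {E, V}:
  P1: blocked at fork node V ∈ conditioning set.
  P2: blocked at fork node V ∈ conditioning set.
  P3: blocked at chain node E ∈ conditioning set.
  P4: blocked at fork node E ∈ conditioning set.
{E, V} contains no descendant of G and blocks every backdoor path.
Every element of {E, V} is needed (dropping E leaves P4 open; dropping V leaves P2 open), so no proper subset is valid.
Among all size-2 subsets of the eligible variables, only {E, V} blocks every backdoor path, so it is the unique smallest valid adjustment set.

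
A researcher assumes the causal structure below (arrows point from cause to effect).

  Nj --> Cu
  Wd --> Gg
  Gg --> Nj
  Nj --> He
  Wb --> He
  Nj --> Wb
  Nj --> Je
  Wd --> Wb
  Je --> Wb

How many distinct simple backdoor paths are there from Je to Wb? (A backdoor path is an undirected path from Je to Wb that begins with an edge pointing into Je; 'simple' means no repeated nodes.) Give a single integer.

3

A backdoor path from Je to Wb is any simple undirected path whose first edge points into Je (i.e. leaves Je via a parent).
Parents of Je: {Nj}.
Enumerating:
  P1: Je <- Nj <- Gg <- Wd -> Wb
  P2: Je <- Nj -> Wb
  P3: Je <- Nj -> He <- Wb
That exhausts the simple backdoor paths. Count: 3.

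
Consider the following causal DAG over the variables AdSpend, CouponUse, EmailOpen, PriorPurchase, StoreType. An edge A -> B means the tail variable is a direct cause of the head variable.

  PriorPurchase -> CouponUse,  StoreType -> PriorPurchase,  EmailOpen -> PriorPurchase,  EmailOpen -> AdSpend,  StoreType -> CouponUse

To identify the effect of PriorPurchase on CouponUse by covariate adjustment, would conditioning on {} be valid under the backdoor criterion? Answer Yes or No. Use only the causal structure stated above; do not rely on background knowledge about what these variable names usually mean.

No

Backdoor paths from PriorPurchase to CouponUse (paths whose first edge points into PriorPurchase):
  P1: PriorPurchase <- StoreType -> CouponUse
Condition 1 (no descendant of PriorPurchase in the set): holds — descendants of PriorPurchase are {CouponUse}; none are in {}.
Condition 2 (every backdoor path blocked by {}):
  P1: open — no interior node is in the conditioning set.
{} does not satisfy the backdoor criterion.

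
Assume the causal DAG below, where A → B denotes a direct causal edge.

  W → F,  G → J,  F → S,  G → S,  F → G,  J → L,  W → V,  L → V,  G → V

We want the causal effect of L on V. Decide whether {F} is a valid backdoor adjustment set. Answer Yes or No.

No

Backdoor paths from L to V (paths whose first edge points into L):
  P1: L <- J <- G <- F <- W -> V
  P2: L <- J <- G -> V
  P3: L <- J <- G -> S <- F <- W -> V
Condition 1 (no descendant of L in the set): holds — descendants of L are {V}; none are in {F}.
Condition 2 (every backdoor path blocked by {F}):
  P1: blocked at chain node F ∈ conditioning set.
  P2: open — no interior node is in the conditioning set.
  P3: blocked at collider S (neither it nor any descendant is in the conditioning set).
{F} does not satisfy the backdoor criterion.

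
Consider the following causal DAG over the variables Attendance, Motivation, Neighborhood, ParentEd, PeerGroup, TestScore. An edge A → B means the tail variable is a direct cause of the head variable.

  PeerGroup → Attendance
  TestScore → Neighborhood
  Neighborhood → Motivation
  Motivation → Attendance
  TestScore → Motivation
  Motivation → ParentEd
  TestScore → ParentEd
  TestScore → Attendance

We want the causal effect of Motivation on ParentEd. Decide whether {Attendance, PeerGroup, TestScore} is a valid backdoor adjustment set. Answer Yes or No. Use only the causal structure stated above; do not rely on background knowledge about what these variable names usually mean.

Backdoor paths from Motivation to ParentEd (paths whose first edge points into Motivation):
  P1: Motivation <- TestScore -> ParentEd
  P2: Motivation <- Neighborhood <- TestScore -> ParentEd
Condition 1 (no descendant of Motivation in the set): FAILS — Attendance is a descendant of Motivation.
Condition 2 (every backdoor path blocked by {Attendance, PeerGroup, TestScore}):
  P1: blocked at fork node TestScore ∈ conditioning set.
  P2: blocked at fork node TestScore ∈ conditioning set.
{Attendance, PeerGroup, TestScore} does not satisfy the backdoor criterion.

No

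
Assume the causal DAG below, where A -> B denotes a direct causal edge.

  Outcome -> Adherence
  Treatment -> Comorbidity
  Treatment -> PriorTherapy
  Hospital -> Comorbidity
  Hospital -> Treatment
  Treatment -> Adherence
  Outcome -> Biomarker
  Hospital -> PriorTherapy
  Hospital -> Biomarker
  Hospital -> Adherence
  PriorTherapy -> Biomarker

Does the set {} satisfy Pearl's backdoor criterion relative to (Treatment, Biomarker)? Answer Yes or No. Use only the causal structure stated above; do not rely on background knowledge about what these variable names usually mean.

Backdoor paths from Treatment to Biomarker (paths whose first edge points into Treatment):
  P1: Treatment <- Hospital -> Adherence <- Outcome -> Biomarker
  P2: Treatment <- Hospital -> PriorTherapy -> Biomarker
  P3: Treatment <- Hospital -> Biomarker
Condition 1 (no descendant of Treatment in the set): holds — descendants of Treatment are {Adherence, Biomarker, Comorbidity, PriorTherapy}; none are in {}.
Condition 2 (every backdoor path blocked by {}):
  P1: blocked at collider Adherence (neither it nor any descendant is in the conditioning set).
  P2: open — no interior node is in the conditioning set.
  P3: open — no interior node is in the conditioning set.
{} does not satisfy the backdoor criterion.

No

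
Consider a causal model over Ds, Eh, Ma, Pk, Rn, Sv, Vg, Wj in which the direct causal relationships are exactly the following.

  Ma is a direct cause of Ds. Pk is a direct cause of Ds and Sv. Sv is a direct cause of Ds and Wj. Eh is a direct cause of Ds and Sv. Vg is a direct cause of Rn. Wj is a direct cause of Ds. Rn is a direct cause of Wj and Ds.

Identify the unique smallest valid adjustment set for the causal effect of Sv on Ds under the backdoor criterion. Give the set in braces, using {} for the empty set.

{Eh, Pk}

Variables eligible for adjustment (non-descendants of Sv, excluding Sv and Ds): {Eh, Ma, Pk, Rn, Vg}.
Backdoor paths from Sv to Ds:
  P1: Sv <- Eh -> Ds
  P2: Sv <- Pk -> Ds
The empty set is not sufficient: P1 (Sv <- Eh -> Ds) has no collider blocking it and no conditioned non-collider, so it is open.
Try {Eh, Pk}:
  P1: blocked at fork node Eh ∈ conditioning set.
  P2: blocked at fork node Pk ∈ conditioning set.
{Eh, Pk} contains no descendant of Sv and blocks every backdoor path.
Every element of {Eh, Pk} is needed (dropping Eh leaves P1 open; dropping Pk leaves P2 open), so no proper subset is valid.
Among all size-2 subsets of the eligible variables, only {Eh, Pk} blocks every backdoor path, so it is the unique smallest valid adjustment set.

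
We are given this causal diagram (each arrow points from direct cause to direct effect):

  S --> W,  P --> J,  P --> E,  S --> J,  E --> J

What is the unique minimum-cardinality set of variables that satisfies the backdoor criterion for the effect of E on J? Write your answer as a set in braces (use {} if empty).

Variables eligible for adjustment (non-descendants of E, excluding E and J): {P, S, W}.
Backdoor paths from E to J:
  P1: E <- P -> J
The empty set is not sufficient: P1 (E <- P -> J) has no collider blocking it and no conditioned non-collider, so it is open.
Try {P}:
  P1: blocked at fork node P ∈ conditioning set.
{P} contains no descendant of E and blocks every backdoor path.
No other singleton works — e.g. {S} leaves P1 open — so {P} is the unique smallest valid adjustment set.

{P}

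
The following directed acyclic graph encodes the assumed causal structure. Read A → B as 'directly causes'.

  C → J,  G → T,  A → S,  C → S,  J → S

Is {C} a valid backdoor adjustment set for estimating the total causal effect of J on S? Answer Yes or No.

Backdoor paths from J to S (paths whose first edge points into J):
  P1: J <- C -> S
Condition 1 (no descendant of J in the set): holds — descendants of J are {S}; none are in {C}.
Condition 2 (every backdoor path blocked by {C}):
  P1: blocked at fork node C ∈ conditioning set.
{C} satisfies the backdoor criterion.

Yes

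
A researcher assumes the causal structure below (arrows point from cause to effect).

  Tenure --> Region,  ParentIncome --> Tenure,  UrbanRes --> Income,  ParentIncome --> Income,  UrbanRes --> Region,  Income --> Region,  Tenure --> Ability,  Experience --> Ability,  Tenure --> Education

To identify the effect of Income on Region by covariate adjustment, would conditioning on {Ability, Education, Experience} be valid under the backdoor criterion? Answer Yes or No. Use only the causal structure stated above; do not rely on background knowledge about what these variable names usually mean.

Backdoor paths from Income to Region (paths whose first edge points into Income):
  P1: Income <- ParentIncome -> Tenure -> Region
  P2: Income <- UrbanRes -> Region
Condition 1 (no descendant of Income in the set): holds — descendants of Income are {Region}; none are in {Ability, Education, Experience}.
Condition 2 (every backdoor path blocked by {Ability, Education, Experience}):
  P1: open — no interior node is in the conditioning set.
  P2: open — no interior node is in the conditioning set.
{Ability, Education, Experience} does not satisfy the backdoor criterion.

No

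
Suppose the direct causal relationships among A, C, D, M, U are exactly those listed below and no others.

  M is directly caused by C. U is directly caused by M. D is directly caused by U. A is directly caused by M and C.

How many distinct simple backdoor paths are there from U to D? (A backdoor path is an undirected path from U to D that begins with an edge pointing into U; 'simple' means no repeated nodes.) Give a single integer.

0

A backdoor path from U to D is any simple undirected path whose first edge points into U (i.e. leaves U via a parent).
Parents of U: {M}.
No simple path from any parent of U reaches D without revisiting U, so there are no backdoor paths.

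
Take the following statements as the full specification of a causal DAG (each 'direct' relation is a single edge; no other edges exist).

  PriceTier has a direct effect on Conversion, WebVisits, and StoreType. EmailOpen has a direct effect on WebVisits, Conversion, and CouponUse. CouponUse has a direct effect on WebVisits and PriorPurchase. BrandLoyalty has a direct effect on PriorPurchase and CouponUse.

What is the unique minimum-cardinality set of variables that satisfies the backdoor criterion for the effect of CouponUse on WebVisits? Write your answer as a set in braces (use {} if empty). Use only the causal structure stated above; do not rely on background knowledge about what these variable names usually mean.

{EmailOpen}

Variables eligible for adjustment (non-descendants of CouponUse, excluding CouponUse and WebVisits): {BrandLoyalty, Conversion, EmailOpen, PriceTier, StoreType}.
Backdoor paths from CouponUse to WebVisits:
  P1: CouponUse <- EmailOpen -> WebVisits
  P2: CouponUse <- EmailOpen -> Conversion <- PriceTier -> WebVisits
The empty set is not sufficient: P1 (CouponUse <- EmailOpen -> WebVisits) has no collider blocking it and no conditioned non-collider, so it is open.
Try {EmailOpen}:
  P1: blocked at fork node EmailOpen ∈ conditioning set.
  P2: blocked at fork node EmailOpen ∈ conditioning set.
{EmailOpen} contains no descendant of CouponUse and blocks every backdoor path.
No other singleton works — e.g. {BrandLoyalty} leaves P1 open — so {EmailOpen} is the unique smallest valid adjustment set.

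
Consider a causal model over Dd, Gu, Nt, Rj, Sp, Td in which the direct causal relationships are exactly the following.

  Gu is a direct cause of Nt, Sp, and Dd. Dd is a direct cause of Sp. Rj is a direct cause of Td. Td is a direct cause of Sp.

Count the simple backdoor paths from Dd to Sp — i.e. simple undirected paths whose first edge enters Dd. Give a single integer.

A backdoor path from Dd to Sp is any simple undirected path whose first edge points into Dd (i.e. leaves Dd via a parent).
Parents of Dd: {Gu}.
Enumerating:
  P1: Dd <- Gu -> Sp
That exhausts the simple backdoor paths. Count: 1.

1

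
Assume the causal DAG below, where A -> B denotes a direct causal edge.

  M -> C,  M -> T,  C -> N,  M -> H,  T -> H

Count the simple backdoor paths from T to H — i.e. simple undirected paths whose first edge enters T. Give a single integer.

1

A backdoor path from T to H is any simple undirected path whose first edge points into T (i.e. leaves T via a parent).
Parents of T: {M}.
Enumerating:
  P1: T <- M -> H
That exhausts the simple backdoor paths. Count: 1.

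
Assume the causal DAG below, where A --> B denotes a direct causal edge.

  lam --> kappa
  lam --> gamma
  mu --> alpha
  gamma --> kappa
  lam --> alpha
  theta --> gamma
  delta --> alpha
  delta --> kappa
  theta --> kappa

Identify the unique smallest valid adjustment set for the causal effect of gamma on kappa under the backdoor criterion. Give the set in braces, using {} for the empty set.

{lam, theta}

Variables eligible for adjustment (non-descendants of gamma, excluding gamma and kappa): {alpha, delta, lam, mu, theta}.
Backdoor paths from gamma to kappa:
  P1: gamma <- theta -> kappa
  P2: gamma <- lam -> kappa
  P3: gamma <- lam -> alpha <- delta -> kappa
The empty set is not sufficient: P1 (gamma <- theta -> kappa) has no collider blocking it and no conditioned non-collider, so it is open.
Try {lam, theta}:
  P1: blocked at fork node theta ∈ conditioning set.
  P2: blocked at fork node lam ∈ conditioning set.
  P3: blocked at fork node lam ∈ conditioning set.
{lam, theta} contains no descendant of gamma and blocks every backdoor path.
Every element of {lam, theta} is needed (dropping lam leaves P2 open; dropping theta leaves P1 open), so no proper subset is valid.
Among all size-2 subsets of the eligible variables, only {lam, theta} blocks every backdoor path, so it is the unique smallest valid adjustment set.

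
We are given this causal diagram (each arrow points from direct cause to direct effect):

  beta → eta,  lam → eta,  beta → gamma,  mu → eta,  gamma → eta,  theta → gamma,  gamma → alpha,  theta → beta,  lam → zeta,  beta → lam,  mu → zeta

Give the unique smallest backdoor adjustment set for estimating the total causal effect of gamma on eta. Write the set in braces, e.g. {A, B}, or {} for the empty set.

Variables eligible for adjustment (non-descendants of gamma, excluding gamma and eta): {beta, lam, mu, theta, zeta}.
Backdoor paths from gamma to eta:
  P1: gamma <- theta -> beta -> lam -> zeta <- mu -> eta
  P2: gamma <- theta -> beta -> lam -> eta
  P3: gamma <- theta -> beta -> eta
  P4: gamma <- beta -> lam -> zeta <- mu -> eta
  P5: gamma <- beta -> lam -> eta
  P6: gamma <- beta -> eta
The empty set is not sufficient: P2 (gamma <- theta -> beta -> lam -> eta) has no collider blocking it and no conditioned non-collider, so it is open.
Try {beta}:
  P1: blocked at chain node beta ∈ conditioning set.
  P2: blocked at chain node beta ∈ conditioning set.
  P3: blocked at chain node beta ∈ conditioning set.
  P4: blocked at fork node beta ∈ conditioning set.
  P5: blocked at fork node beta ∈ conditioning set.
  P6: blocked at fork node beta ∈ conditioning set.
{beta} contains no descendant of gamma and blocks every backdoor path.
No other singleton works — e.g. {theta} leaves P5 open — so {beta} is the unique smallest valid adjustment set.

{beta}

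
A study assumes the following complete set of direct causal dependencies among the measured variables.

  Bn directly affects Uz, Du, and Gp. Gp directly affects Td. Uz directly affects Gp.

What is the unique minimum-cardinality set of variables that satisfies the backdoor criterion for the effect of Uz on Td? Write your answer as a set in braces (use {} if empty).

{Bn}

Variables eligible for adjustment (non-descendants of Uz, excluding Uz and Td): {Bn, Du}.
Backdoor paths from Uz to Td:
  P1: Uz <- Bn -> Gp -> Td
The empty set is not sufficient: P1 (Uz <- Bn -> Gp -> Td) has no collider blocking it and no conditioned non-collider, so it is open.
Try {Bn}:
  P1: blocked at fork node Bn ∈ conditioning set.
{Bn} contains no descendant of Uz and blocks every backdoor path.
No other singleton works — e.g. {Du} leaves P1 open — so {Bn} is the unique smallest valid adjustment set.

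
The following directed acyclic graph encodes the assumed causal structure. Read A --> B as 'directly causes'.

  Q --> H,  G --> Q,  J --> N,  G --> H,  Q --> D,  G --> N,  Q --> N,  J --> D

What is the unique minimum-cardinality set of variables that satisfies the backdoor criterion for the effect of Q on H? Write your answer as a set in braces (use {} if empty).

{G}

Variables eligible for adjustment (non-descendants of Q, excluding Q and H): {G, J}.
Backdoor paths from Q to H:
  P1: Q <- G -> H
The empty set is not sufficient: P1 (Q <- G -> H) has no collider blocking it and no conditioned non-collider, so it is open.
Try {G}:
  P1: blocked at fork node G ∈ conditioning set.
{G} contains no descendant of Q and blocks every backdoor path.
No other singleton works — e.g. {J} leaves P1 open — so {G} is the unique smallest valid adjustment set.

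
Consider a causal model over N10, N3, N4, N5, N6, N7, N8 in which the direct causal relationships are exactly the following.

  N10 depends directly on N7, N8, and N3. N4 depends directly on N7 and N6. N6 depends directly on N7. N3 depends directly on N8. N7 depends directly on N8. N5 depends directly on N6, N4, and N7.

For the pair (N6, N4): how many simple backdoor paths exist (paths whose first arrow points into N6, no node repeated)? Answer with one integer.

2

A backdoor path from N6 to N4 is any simple undirected path whose first edge points into N6 (i.e. leaves N6 via a parent).
Parents of N6: {N7}.
Enumerating:
  P1: N6 <- N7 -> N4
  P2: N6 <- N7 -> N5 <- N4
That exhausts the simple backdoor paths. Count: 2.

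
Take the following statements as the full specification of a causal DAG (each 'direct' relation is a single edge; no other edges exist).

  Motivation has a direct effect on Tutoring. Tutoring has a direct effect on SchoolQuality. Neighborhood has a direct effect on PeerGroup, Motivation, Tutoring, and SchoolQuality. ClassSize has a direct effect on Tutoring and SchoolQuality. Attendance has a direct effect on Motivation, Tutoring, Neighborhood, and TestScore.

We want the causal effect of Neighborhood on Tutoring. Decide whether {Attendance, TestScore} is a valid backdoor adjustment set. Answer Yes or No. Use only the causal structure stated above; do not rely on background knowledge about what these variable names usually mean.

Yes

Backdoor paths from Neighborhood to Tutoring (paths whose first edge points into Neighborhood):
  P1: Neighborhood <- Attendance -> Motivation -> Tutoring
  P2: Neighborhood <- Attendance -> Tutoring
Condition 1 (no descendant of Neighborhood in the set): holds — descendants of Neighborhood are {Motivation, PeerGroup, SchoolQuality, Tutoring}; none are in {Attendance, TestScore}.
Condition 2 (every backdoor path blocked by {Attendance, TestScore}):
  P1: blocked at fork node Attendance ∈ conditioning set.
  P2: blocked at fork node Attendance ∈ conditioning set.
{Attendance, TestScore} satisfies the backdoor criterion.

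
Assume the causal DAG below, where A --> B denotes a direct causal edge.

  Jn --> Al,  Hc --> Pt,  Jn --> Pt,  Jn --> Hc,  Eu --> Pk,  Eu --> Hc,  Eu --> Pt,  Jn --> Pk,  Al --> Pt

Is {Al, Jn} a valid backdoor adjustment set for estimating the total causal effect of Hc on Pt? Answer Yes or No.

Backdoor paths from Hc to Pt (paths whose first edge points into Hc):
  P1: Hc <- Jn -> Al -> Pt
  P2: Hc <- Jn -> Pk <- Eu -> Pt
  P3: Hc <- Jn -> Pt
  P4: Hc <- Eu -> Pk <- Jn -> Al -> Pt
  P5: Hc <- Eu -> Pk <- Jn -> Pt
  P6: Hc <- Eu -> Pt
Condition 1 (no descendant of Hc in the set): holds — descendants of Hc are {Pt}; none are in {Al, Jn}.
Condition 2 (every backdoor path blocked by {Al, Jn}):
  P1: blocked at fork node Jn ∈ conditioning set.
  P2: blocked at fork node Jn ∈ conditioning set.
  P3: blocked at fork node Jn ∈ conditioning set.
  P4: blocked at collider Pk (neither it nor any descendant is in the conditioning set).
  P5: blocked at collider Pk (neither it nor any descendant is in the conditioning set).
  P6: open — no interior node is in the conditioning set.
{Al, Jn} does not satisfy the backdoor criterion.

No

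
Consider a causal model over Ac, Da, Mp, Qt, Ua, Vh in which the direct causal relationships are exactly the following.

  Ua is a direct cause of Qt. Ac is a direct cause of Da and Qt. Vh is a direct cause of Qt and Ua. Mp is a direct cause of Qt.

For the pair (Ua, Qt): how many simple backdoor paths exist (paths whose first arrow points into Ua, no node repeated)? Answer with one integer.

A backdoor path from Ua to Qt is any simple undirected path whose first edge points into Ua (i.e. leaves Ua via a parent).
Parents of Ua: {Vh}.
Enumerating:
  P1: Ua <- Vh -> Qt
That exhausts the simple backdoor paths. Count: 1.

1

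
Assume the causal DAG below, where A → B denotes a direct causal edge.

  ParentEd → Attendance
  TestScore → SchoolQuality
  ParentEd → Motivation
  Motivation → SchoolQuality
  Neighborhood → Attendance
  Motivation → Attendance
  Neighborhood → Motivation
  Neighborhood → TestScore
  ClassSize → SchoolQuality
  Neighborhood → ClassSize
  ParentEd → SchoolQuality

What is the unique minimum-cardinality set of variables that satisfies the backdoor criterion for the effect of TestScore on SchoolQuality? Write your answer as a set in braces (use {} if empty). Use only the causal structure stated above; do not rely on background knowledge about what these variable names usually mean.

Variables eligible for adjustment (non-descendants of TestScore, excluding TestScore and SchoolQuality): {Attendance, ClassSize, Motivation, Neighborhood, ParentEd}.
Backdoor paths from TestScore to SchoolQuality:
  P1: TestScore <- Neighborhood -> Motivation <- ParentEd -> SchoolQuality
  P2: TestScore <- Neighborhood -> Motivation -> Attendance <- ParentEd -> SchoolQuality
  P3: TestScore <- Neighborhood -> Motivation -> SchoolQuality
  P4: TestScore <- Neighborhood -> Attendance <- ParentEd -> Motivation -> SchoolQuality
  P5: TestScore <- Neighborhood -> Attendance <- ParentEd -> SchoolQuality
  P6: TestScore <- Neighborhood -> Attendance <- Motivation <- ParentEd -> SchoolQuality
  P7: TestScore <- Neighborhood -> Attendance <- Motivation -> SchoolQuality
  P8: TestScore <- Neighborhood -> ClassSize -> SchoolQuality
The empty set is not sufficient: P3 (TestScore <- Neighborhood -> Motivation -> SchoolQuality) has no collider blocking it and no conditioned non-collider, so it is open.
Try {Neighborhood}:
  P1: blocked at fork node Neighborhood ∈ conditioning set.
  P2: blocked at fork node Neighborhood ∈ conditioning set.
  P3: blocked at fork node Neighborhood ∈ conditioning set.
  P4: blocked at fork node Neighborhood ∈ conditioning set.
  P5: blocked at fork node Neighborhood ∈ conditioning set.
  P6: blocked at fork node Neighborhood ∈ conditioning set.
  P7: blocked at fork node Neighborhood ∈ conditioning set.
  P8: blocked at fork node Neighborhood ∈ conditioning set.
{Neighborhood} contains no descendant of TestScore and blocks every backdoor path.
No other singleton works — e.g. {ParentEd} leaves P3 open — so {Neighborhood} is the unique smallest valid adjustment set.

{Neighborhood}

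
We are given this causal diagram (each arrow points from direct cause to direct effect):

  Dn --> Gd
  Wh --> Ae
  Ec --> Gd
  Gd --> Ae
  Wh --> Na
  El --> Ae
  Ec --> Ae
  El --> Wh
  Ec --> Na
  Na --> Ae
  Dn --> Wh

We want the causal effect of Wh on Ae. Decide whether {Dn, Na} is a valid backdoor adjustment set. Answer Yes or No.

Backdoor paths from Wh to Ae (paths whose first edge points into Wh):
  P1: Wh <- Dn -> Gd <- Ec -> Na -> Ae
  P2: Wh <- Dn -> Gd <- Ec -> Ae
  P3: Wh <- Dn -> Gd -> Ae
  P4: Wh <- El -> Ae
Condition 1 (no descendant of Wh in the set): FAILS — Na is a descendant of Wh.
Condition 2 (every backdoor path blocked by {Dn, Na}):
  P1: blocked at fork node Dn ∈ conditioning set.
  P2: blocked at fork node Dn ∈ conditioning set.
  P3: blocked at fork node Dn ∈ conditioning set.
  P4: open — no interior node is in the conditioning set.
{Dn, Na} does not satisfy the backdoor criterion.

No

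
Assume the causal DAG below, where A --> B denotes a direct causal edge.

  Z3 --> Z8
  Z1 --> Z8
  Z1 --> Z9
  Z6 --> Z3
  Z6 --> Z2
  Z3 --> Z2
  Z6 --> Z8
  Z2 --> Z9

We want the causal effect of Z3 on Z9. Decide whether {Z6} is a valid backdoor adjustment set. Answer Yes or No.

Backdoor paths from Z3 to Z9 (paths whose first edge points into Z3):
  P1: Z3 <- Z6 -> Z2 -> Z9
  P2: Z3 <- Z6 -> Z8 <- Z1 -> Z9
Condition 1 (no descendant of Z3 in the set): holds — descendants of Z3 are {Z2, Z8, Z9}; none are in {Z6}.
Condition 2 (every backdoor path blocked by {Z6}):
  P1: blocked at fork node Z6 ∈ conditioning set.
  P2: blocked at fork node Z6 ∈ conditioning set.
{Z6} satisfies the backdoor criterion.

Yes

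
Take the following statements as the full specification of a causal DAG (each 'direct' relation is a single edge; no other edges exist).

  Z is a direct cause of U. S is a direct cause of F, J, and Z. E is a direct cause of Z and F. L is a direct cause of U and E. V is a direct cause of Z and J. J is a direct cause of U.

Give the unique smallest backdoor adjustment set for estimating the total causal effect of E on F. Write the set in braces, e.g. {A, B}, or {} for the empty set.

{}

Variables eligible for adjustment (non-descendants of E, excluding E and F): {J, L, S, V}.
Backdoor paths from E to F:
  P1: E <- L -> U <- Z <- S -> F
  P2: E <- L -> U <- Z <- V -> J <- S -> F
  P3: E <- L -> U <- J <- S -> F
  P4: E <- L -> U <- J <- V -> Z <- S -> F
Each backdoor path contains an unconditioned collider, so every path is already blocked with the empty conditioning set:
  P1: blocked at collider U (neither it nor any descendant is in the conditioning set).
  P2: blocked at collider U (neither it nor any descendant is in the conditioning set).
  P3: blocked at collider U (neither it nor any descendant is in the conditioning set).
  P4: blocked at collider U (neither it nor any descendant is in the conditioning set).
The empty set is therefore the unique smallest valid set.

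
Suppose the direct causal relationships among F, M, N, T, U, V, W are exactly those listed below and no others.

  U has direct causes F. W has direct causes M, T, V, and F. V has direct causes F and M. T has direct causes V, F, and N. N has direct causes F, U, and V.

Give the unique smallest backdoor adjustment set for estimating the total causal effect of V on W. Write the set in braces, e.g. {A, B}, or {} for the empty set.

Variables eligible for adjustment (non-descendants of V, excluding V and W): {F, M, U}.
Backdoor paths from V to W:
  P1: V <- M -> W
  P2: V <- F -> U -> N -> T -> W
  P3: V <- F -> N -> T -> W
  P4: V <- F -> T -> W
  P5: V <- F -> W
The empty set is not sufficient: P1 (V <- M -> W) has no collider blocking it and no conditioned non-collider, so it is open.
Try {F, M}:
  P1: blocked at fork node M ∈ conditioning set.
  P2: blocked at fork node F ∈ conditioning set.
  P3: blocked at fork node F ∈ conditioning set.
  P4: blocked at fork node F ∈ conditioning set.
  P5: blocked at fork node F ∈ conditioning set.
{F, M} contains no descendant of V and blocks every backdoor path.
Every element of {F, M} is needed (dropping F leaves P2 open; dropping M leaves P1 open), so no proper subset is valid.
Among all size-2 subsets of the eligible variables, only {F, M} blocks every backdoor path, so it is the unique smallest valid adjustment set.

{F, M}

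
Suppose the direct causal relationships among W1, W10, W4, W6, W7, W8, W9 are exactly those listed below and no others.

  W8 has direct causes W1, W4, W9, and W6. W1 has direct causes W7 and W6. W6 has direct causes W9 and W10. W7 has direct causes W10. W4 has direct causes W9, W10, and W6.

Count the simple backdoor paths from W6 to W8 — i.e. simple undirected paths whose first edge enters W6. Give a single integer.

A backdoor path from W6 to W8 is any simple undirected path whose first edge points into W6 (i.e. leaves W6 via a parent).
Parents of W6: {W10, W9}.
Enumerating:
  P1: W6 <- W9 -> W4 <- W10 -> W7 -> W1 -> W8
  P2: W6 <- W9 -> W4 -> W8
  P3: W6 <- W9 -> W8
  P4: W6 <- W10 -> W7 -> W1 -> W8
  P5: W6 <- W10 -> W4 <- W9 -> W8
  P6: W6 <- W10 -> W4 -> W8
That exhausts the simple backdoor paths. Count: 6.

6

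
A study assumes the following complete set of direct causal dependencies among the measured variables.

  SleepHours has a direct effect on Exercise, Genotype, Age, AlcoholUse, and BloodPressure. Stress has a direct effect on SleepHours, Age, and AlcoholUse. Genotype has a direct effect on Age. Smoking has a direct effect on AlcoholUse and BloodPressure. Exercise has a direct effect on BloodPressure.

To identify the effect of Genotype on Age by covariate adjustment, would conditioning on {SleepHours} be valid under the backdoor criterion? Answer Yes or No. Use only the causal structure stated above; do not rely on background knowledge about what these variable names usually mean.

Backdoor paths from Genotype to Age (paths whose first edge points into Genotype):
  P1: Genotype <- SleepHours <- Stress -> Age
  P2: Genotype <- SleepHours -> Exercise -> BloodPressure <- Smoking -> AlcoholUse <- Stress -> Age
  P3: Genotype <- SleepHours -> Age
  P4: Genotype <- SleepHours -> BloodPressure <- Smoking -> AlcoholUse <- Stress -> Age
  P5: Genotype <- SleepHours -> AlcoholUse <- Stress -> Age
Condition 1 (no descendant of Genotype in the set): holds — descendants of Genotype are {Age}; none are in {SleepHours}.
Condition 2 (every backdoor path blocked by {SleepHours}):
  P1: blocked at chain node SleepHours ∈ conditioning set.
  P2: blocked at fork node SleepHours ∈ conditioning set.
  P3: blocked at fork node SleepHours ∈ conditioning set.
  P4: blocked at fork node SleepHours ∈ conditioning set.
  P5: blocked at fork node SleepHours ∈ conditioning set.
{SleepHours} satisfies the backdoor criterion.

Yes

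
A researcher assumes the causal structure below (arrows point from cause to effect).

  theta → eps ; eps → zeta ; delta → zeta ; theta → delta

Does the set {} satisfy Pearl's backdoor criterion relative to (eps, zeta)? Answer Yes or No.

Backdoor paths from eps to zeta (paths whose first edge points into eps):
  P1: eps <- theta -> delta -> zeta
Condition 1 (no descendant of eps in the set): holds — descendants of eps are {zeta}; none are in {}.
Condition 2 (every backdoor path blocked by {}):
  P1: open — no interior node is in the conditioning set.
{} does not satisfy the backdoor criterion.

No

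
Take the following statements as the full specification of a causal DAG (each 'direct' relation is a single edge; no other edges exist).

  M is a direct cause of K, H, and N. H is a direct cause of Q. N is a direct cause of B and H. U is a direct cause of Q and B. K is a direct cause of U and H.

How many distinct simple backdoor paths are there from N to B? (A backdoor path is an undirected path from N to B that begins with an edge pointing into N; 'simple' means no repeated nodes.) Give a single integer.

4

A backdoor path from N to B is any simple undirected path whose first edge points into N (i.e. leaves N via a parent).
Parents of N: {M}.
Enumerating:
  P1: N <- M -> K -> U -> B
  P2: N <- M -> K -> H -> Q <- U -> B
  P3: N <- M -> H <- K -> U -> B
  P4: N <- M -> H -> Q <- U -> B
That exhausts the simple backdoor paths. Count: 4.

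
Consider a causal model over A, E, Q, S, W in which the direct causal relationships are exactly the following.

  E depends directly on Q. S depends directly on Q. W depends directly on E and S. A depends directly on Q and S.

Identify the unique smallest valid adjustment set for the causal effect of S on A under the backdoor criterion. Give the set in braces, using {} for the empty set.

Variables eligible for adjustment (non-descendants of S, excluding S and A): {E, Q}.
Backdoor paths from S to A:
  P1: S <- Q -> A
The empty set is not sufficient: P1 (S <- Q -> A) has no collider blocking it and no conditioned non-collider, so it is open.
Try {Q}:
  P1: blocked at fork node Q ∈ conditioning set.
{Q} contains no descendant of S and blocks every backdoor path.
No other singleton works — e.g. {E} leaves P1 open — so {Q} is the unique smallest valid adjustment set.

{Q}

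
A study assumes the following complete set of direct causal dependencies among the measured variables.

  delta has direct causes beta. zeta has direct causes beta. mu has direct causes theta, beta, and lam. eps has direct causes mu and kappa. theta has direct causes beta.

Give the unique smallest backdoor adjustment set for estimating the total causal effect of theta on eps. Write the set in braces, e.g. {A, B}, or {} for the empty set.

{beta}

Variables eligible for adjustment (non-descendants of theta, excluding theta and eps): {beta, delta, kappa, lam, zeta}.
Backdoor paths from theta to eps:
  P1: theta <- beta -> mu -> eps
The empty set is not sufficient: P1 (theta <- beta -> mu -> eps) has no collider blocking it and no conditioned non-collider, so it is open.
Try {beta}:
  P1: blocked at fork node beta ∈ conditioning set.
{beta} contains no descendant of theta and blocks every backdoor path.
No other singleton works — e.g. {kappa} leaves P1 open — so {beta} is the unique smallest valid adjustment set.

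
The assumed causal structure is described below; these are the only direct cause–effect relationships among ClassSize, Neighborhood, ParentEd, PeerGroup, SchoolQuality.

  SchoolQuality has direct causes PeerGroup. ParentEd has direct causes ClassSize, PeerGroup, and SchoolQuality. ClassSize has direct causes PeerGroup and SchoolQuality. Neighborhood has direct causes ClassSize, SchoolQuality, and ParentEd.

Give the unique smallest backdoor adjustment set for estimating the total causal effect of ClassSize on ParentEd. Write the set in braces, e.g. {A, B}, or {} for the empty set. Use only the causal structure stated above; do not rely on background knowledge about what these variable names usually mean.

Variables eligible for adjustment (non-descendants of ClassSize, excluding ClassSize and ParentEd): {PeerGroup, SchoolQuality}.
Backdoor paths from ClassSize to ParentEd:
  P1: ClassSize <- PeerGroup -> SchoolQuality -> ParentEd
  P2: ClassSize <- PeerGroup -> SchoolQuality -> Neighborhood <- ParentEd
  P3: ClassSize <- PeerGroup -> ParentEd
  P4: ClassSize <- SchoolQuality <- PeerGroup -> ParentEd
  P5: ClassSize <- SchoolQuality -> ParentEd
  P6: ClassSize <- SchoolQuality -> Neighborhood <- ParentEd
The empty set is not sufficient: P1 (ClassSize <- PeerGroup -> SchoolQuality -> ParentEd) has no collider blocking it and no conditioned non-collider, so it is open.
Try {PeerGroup, SchoolQuality}:
  P1: blocked at fork node PeerGroup ∈ conditioning set.
  P2: blocked at fork node PeerGroup ∈ conditioning set.
  P3: blocked at fork node PeerGroup ∈ conditioning set.
  P4: blocked at chain node SchoolQuality ∈ conditioning set.
  P5: blocked at fork node SchoolQuality ∈ conditioning set.
  P6: blocked at fork node SchoolQuality ∈ conditioning set.
{PeerGroup, SchoolQuality} contains no descendant of ClassSize and blocks every backdoor path.
Every element of {PeerGroup, SchoolQuality} is needed (dropping PeerGroup leaves P3 open; dropping SchoolQuality leaves P5 open), so no proper subset is valid.
Among all size-2 subsets of the eligible variables, only {PeerGroup, SchoolQuality} blocks every backdoor path, so it is the unique smallest valid adjustment set.

{PeerGroup, SchoolQuality}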